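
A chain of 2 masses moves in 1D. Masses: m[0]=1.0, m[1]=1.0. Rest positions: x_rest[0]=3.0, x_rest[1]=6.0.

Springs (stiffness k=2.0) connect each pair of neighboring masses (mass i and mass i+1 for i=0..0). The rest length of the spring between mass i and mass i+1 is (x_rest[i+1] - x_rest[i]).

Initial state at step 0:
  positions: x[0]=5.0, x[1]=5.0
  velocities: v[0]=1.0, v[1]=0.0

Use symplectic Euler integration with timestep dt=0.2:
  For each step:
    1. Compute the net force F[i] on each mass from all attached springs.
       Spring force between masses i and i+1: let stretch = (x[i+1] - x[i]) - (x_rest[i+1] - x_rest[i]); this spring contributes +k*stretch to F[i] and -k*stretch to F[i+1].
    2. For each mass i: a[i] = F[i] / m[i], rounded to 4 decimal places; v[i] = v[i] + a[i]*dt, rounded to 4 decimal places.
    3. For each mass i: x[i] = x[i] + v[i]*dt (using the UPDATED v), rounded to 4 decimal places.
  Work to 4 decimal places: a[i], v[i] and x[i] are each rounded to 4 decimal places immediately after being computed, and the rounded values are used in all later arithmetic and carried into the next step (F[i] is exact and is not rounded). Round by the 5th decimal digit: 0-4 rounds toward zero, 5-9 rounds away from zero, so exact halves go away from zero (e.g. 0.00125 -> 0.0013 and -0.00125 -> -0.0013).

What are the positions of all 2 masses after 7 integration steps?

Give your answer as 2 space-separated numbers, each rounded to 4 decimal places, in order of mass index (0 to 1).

Step 0: x=[5.0000 5.0000] v=[1.0000 0.0000]
Step 1: x=[4.9600 5.2400] v=[-0.2000 1.2000]
Step 2: x=[4.7024 5.6976] v=[-1.2880 2.2880]
Step 3: x=[4.2844 6.3156] v=[-2.0899 3.0899]
Step 4: x=[3.7889 7.0111] v=[-2.4774 3.4774]
Step 5: x=[3.3112 7.6888] v=[-2.3885 3.3885]
Step 6: x=[2.9437 8.2563] v=[-1.8375 2.8375]
Step 7: x=[2.7612 8.6388] v=[-0.9125 1.9125]

Answer: 2.7612 8.6388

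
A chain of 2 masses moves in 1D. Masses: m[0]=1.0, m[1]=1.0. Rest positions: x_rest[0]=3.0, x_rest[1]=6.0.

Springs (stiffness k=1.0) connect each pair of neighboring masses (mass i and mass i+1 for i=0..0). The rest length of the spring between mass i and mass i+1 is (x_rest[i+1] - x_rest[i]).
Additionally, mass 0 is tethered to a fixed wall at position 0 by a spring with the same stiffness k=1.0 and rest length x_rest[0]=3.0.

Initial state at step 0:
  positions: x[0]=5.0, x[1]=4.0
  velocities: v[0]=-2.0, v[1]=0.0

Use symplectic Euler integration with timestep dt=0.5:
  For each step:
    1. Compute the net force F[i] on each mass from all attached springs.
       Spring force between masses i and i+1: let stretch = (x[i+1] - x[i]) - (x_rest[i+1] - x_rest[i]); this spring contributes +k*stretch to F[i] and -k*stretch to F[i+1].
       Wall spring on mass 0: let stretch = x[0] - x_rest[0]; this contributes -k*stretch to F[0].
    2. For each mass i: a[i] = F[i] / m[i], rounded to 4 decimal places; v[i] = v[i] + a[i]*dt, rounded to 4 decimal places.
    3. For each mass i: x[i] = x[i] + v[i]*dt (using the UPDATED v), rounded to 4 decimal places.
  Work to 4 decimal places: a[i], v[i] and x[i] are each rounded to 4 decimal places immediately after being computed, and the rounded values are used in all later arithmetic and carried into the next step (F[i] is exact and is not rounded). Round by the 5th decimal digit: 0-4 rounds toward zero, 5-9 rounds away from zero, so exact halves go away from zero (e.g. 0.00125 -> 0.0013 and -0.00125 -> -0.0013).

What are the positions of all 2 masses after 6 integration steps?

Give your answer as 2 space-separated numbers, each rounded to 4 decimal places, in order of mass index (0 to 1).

Step 0: x=[5.0000 4.0000] v=[-2.0000 0.0000]
Step 1: x=[2.5000 5.0000] v=[-5.0000 2.0000]
Step 2: x=[0.0000 6.1250] v=[-5.0000 2.2500]
Step 3: x=[-0.9688 6.4688] v=[-1.9375 0.6875]
Step 4: x=[0.1641 5.7032] v=[2.2657 -1.5313]
Step 5: x=[2.6407 4.3028] v=[4.9532 -2.8009]
Step 6: x=[4.8727 3.2368] v=[4.4639 -2.1320]

Answer: 4.8727 3.2368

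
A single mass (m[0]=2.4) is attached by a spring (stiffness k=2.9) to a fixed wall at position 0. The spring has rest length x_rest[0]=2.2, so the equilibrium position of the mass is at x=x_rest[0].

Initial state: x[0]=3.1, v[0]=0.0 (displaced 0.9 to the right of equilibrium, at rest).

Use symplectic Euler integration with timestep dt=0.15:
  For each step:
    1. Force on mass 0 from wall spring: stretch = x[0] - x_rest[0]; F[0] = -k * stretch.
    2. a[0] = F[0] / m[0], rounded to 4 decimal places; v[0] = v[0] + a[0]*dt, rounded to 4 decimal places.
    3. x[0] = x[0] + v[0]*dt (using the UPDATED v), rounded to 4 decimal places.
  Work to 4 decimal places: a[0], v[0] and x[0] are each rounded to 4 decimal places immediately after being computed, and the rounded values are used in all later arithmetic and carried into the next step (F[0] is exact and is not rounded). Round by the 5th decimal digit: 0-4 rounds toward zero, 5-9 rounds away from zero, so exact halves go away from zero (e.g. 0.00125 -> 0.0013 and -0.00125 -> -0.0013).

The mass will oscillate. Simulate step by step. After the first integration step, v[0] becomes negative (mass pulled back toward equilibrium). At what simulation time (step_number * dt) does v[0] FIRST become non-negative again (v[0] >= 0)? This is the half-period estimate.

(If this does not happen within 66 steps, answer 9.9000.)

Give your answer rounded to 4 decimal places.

Answer: 3.0000

Derivation:
Step 0: x=[3.1000] v=[0.0000]
Step 1: x=[3.0755] v=[-0.1631]
Step 2: x=[3.0272] v=[-0.3218]
Step 3: x=[2.9564] v=[-0.4717]
Step 4: x=[2.8651] v=[-0.6088]
Step 5: x=[2.7557] v=[-0.7294]
Step 6: x=[2.6312] v=[-0.8301]
Step 7: x=[2.4950] v=[-0.9083]
Step 8: x=[2.3507] v=[-0.9618]
Step 9: x=[2.2023] v=[-0.9891]
Step 10: x=[2.0539] v=[-0.9895]
Step 11: x=[1.9095] v=[-0.9630]
Step 12: x=[1.7729] v=[-0.9104]
Step 13: x=[1.6480] v=[-0.8330]
Step 14: x=[1.5381] v=[-0.7330]
Step 15: x=[1.4462] v=[-0.6130]
Step 16: x=[1.3747] v=[-0.4764]
Step 17: x=[1.3257] v=[-0.3268]
Step 18: x=[1.3005] v=[-0.1683]
Step 19: x=[1.2997] v=[-0.0053]
Step 20: x=[1.3234] v=[0.1579]
First v>=0 after going negative at step 20, time=3.0000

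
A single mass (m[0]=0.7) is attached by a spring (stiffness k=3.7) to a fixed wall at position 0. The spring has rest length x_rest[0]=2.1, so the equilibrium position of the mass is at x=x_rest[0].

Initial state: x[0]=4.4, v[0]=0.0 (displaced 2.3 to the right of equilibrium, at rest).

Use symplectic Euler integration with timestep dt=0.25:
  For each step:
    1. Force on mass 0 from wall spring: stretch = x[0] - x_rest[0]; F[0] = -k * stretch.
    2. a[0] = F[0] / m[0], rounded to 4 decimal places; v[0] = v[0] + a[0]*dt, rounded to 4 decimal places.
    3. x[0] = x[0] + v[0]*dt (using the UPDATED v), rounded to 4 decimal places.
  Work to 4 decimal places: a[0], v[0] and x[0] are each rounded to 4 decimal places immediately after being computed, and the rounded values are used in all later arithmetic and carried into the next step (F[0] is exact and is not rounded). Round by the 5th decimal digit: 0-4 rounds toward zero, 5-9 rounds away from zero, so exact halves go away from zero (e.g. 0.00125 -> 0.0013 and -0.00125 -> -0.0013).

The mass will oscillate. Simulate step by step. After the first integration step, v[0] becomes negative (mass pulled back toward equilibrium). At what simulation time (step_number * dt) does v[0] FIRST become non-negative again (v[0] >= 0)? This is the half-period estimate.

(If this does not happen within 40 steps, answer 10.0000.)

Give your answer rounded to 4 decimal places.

Answer: 1.5000

Derivation:
Step 0: x=[4.4000] v=[0.0000]
Step 1: x=[3.6402] v=[-3.0393]
Step 2: x=[2.3716] v=[-5.0746]
Step 3: x=[1.0132] v=[-5.4335]
Step 4: x=[0.0139] v=[-3.9974]
Step 5: x=[-0.2963] v=[-1.2408]
Step 6: x=[0.1852] v=[1.9258]
First v>=0 after going negative at step 6, time=1.5000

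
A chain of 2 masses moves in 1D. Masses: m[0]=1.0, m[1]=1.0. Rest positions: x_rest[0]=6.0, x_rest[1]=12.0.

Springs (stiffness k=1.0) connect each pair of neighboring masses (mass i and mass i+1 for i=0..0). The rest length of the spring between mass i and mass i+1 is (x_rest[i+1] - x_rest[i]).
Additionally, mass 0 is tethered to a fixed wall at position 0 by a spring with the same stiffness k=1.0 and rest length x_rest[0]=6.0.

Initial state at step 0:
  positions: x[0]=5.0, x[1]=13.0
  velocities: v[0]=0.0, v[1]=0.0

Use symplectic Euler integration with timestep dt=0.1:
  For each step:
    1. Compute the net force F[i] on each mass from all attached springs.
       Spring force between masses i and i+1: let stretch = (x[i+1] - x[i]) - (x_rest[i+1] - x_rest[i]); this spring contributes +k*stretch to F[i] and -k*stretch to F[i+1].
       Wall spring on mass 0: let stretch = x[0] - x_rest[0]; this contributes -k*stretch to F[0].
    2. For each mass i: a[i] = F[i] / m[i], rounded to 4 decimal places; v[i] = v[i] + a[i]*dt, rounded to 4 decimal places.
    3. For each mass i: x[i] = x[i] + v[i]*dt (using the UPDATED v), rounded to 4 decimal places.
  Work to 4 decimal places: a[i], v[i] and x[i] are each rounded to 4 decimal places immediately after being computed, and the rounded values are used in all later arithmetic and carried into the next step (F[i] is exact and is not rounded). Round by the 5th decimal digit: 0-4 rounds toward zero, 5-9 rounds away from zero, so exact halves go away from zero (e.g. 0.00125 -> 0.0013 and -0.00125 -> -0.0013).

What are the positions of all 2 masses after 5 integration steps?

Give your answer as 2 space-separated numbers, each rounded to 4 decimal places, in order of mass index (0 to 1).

Answer: 5.4225 12.7171

Derivation:
Step 0: x=[5.0000 13.0000] v=[0.0000 0.0000]
Step 1: x=[5.0300 12.9800] v=[0.3000 -0.2000]
Step 2: x=[5.0892 12.9405] v=[0.5920 -0.3950]
Step 3: x=[5.1760 12.8825] v=[0.8682 -0.5801]
Step 4: x=[5.2881 12.8074] v=[1.1213 -0.7508]
Step 5: x=[5.4225 12.7171] v=[1.3444 -0.9027]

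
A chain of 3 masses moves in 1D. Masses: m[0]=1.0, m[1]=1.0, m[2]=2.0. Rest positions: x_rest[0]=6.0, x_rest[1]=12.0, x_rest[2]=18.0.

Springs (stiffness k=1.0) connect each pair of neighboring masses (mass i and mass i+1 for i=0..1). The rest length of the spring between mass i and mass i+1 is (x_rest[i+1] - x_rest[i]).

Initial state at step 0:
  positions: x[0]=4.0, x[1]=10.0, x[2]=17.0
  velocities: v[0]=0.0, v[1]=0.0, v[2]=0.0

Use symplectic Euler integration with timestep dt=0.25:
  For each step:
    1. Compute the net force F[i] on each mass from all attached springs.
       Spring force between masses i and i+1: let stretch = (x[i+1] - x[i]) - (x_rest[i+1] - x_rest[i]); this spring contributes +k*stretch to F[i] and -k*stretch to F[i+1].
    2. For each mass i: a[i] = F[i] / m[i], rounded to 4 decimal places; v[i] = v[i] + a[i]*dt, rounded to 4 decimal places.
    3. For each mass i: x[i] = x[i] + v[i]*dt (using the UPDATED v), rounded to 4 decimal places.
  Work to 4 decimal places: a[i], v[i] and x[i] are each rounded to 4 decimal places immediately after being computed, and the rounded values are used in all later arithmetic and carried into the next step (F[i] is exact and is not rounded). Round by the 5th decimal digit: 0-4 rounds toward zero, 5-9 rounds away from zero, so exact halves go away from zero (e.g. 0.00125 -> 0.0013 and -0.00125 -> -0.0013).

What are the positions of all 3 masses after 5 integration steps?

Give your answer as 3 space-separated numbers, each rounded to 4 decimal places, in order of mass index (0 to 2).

Step 0: x=[4.0000 10.0000 17.0000] v=[0.0000 0.0000 0.0000]
Step 1: x=[4.0000 10.0625 16.9688] v=[0.0000 0.2500 -0.1250]
Step 2: x=[4.0039 10.1778 16.9092] v=[0.0156 0.4610 -0.2383]
Step 3: x=[4.0187 10.3279 16.8268] v=[0.0591 0.6004 -0.3297]
Step 4: x=[4.0528 10.4899 16.7288] v=[0.1364 0.6478 -0.3921]
Step 5: x=[4.1142 10.6395 16.6233] v=[0.2457 0.5983 -0.4220]

Answer: 4.1142 10.6395 16.6233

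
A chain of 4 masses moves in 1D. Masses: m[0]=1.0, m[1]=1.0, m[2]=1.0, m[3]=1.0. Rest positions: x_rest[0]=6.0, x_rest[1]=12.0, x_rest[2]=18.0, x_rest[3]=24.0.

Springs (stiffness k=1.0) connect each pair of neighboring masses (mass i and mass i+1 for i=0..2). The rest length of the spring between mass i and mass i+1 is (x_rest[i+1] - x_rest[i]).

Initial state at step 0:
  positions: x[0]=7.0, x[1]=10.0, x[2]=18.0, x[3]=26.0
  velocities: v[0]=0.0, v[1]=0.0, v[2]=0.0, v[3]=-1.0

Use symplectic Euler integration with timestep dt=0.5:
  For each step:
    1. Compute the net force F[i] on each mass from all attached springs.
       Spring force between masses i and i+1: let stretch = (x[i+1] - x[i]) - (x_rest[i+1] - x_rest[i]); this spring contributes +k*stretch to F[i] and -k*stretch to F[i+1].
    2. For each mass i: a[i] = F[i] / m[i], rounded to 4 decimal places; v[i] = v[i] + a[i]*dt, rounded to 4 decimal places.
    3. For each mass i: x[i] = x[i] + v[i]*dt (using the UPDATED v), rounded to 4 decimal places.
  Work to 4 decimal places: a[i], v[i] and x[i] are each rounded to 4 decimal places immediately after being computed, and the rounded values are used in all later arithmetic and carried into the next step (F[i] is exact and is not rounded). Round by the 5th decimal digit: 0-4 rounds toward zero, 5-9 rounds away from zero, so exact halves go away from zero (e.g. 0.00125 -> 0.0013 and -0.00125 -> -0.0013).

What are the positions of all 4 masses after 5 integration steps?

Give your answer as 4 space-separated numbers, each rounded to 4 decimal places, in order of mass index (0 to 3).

Answer: 5.8848 12.5255 18.3497 21.7403

Derivation:
Step 0: x=[7.0000 10.0000 18.0000 26.0000] v=[0.0000 0.0000 0.0000 -1.0000]
Step 1: x=[6.2500 11.2500 18.0000 25.0000] v=[-1.5000 2.5000 0.0000 -2.0000]
Step 2: x=[5.2500 12.9375 18.0625 23.7500] v=[-2.0000 3.3750 0.1250 -2.5000]
Step 3: x=[4.6719 13.9844 18.2657 22.5781] v=[-1.1563 2.0938 0.4063 -2.3438]
Step 4: x=[4.9219 13.7735 18.4767 21.8281] v=[0.5000 -0.4218 0.4219 -1.5000]
Step 5: x=[5.8848 12.5255 18.3497 21.7403] v=[1.9258 -2.4960 -0.2540 -0.1757]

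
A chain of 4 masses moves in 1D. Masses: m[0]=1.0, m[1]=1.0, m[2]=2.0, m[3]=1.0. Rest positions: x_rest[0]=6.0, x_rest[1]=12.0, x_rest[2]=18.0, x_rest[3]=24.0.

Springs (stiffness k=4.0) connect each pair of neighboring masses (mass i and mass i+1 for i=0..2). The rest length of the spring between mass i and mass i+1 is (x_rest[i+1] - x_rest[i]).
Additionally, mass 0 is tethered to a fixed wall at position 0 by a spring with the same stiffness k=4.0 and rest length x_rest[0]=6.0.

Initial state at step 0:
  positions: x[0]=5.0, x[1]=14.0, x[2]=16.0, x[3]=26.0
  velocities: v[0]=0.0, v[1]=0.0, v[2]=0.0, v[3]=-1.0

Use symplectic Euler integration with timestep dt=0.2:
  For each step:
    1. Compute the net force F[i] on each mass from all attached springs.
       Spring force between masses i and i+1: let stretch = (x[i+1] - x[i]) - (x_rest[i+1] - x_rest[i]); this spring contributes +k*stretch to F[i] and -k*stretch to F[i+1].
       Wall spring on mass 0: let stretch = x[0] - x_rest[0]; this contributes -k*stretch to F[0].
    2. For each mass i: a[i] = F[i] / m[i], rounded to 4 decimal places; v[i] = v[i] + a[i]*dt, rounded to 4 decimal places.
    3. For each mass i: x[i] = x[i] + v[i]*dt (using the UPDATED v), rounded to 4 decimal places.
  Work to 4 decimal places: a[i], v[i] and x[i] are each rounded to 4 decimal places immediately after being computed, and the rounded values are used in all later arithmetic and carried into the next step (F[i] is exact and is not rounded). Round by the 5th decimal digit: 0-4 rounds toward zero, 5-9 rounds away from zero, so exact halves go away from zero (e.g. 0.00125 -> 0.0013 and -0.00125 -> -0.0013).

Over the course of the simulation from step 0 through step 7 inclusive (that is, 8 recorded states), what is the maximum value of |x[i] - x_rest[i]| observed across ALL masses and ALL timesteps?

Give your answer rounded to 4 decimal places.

Step 0: x=[5.0000 14.0000 16.0000 26.0000] v=[0.0000 0.0000 0.0000 -1.0000]
Step 1: x=[5.6400 12.8800 16.6400 25.1600] v=[3.2000 -5.6000 3.2000 -4.2000]
Step 2: x=[6.5360 11.2032 17.6608 23.9168] v=[4.4800 -8.3840 5.1040 -6.2160]
Step 3: x=[7.1330 9.8129 18.6655 22.6326] v=[2.9850 -6.9517 5.0234 -6.4208]
Step 4: x=[7.0175 9.4102 19.2793 21.6737] v=[-0.5775 -2.0135 3.0692 -4.7945]
Step 5: x=[6.1620 10.2037 19.2952 21.2917] v=[-4.2773 3.9676 0.0793 -1.9100]
Step 6: x=[4.9673 11.8052 18.7435 21.5503] v=[-5.9735 8.0074 -2.7587 1.2928]
Step 7: x=[4.0719 13.4227 17.8612 22.3198] v=[-4.4770 8.0877 -4.4113 3.8474]
Max displacement = 2.7083

Answer: 2.7083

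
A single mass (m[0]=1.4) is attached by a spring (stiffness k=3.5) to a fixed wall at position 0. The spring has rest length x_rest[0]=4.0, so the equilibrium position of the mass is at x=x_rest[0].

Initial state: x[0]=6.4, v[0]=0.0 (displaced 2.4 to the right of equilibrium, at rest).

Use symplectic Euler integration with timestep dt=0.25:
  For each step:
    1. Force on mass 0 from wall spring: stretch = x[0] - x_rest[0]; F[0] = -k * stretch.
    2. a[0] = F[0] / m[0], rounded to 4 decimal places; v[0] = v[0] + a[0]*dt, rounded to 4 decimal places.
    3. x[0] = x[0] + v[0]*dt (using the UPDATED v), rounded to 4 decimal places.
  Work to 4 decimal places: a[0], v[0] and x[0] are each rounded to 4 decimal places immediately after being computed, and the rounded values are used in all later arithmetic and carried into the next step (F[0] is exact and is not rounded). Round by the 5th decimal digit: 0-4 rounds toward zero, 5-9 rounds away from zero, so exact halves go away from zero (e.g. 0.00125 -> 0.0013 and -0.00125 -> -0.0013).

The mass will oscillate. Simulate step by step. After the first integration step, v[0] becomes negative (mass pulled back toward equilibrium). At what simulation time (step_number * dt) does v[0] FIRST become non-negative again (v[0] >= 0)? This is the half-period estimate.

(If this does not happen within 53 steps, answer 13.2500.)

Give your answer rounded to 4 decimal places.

Answer: 2.0000

Derivation:
Step 0: x=[6.4000] v=[0.0000]
Step 1: x=[6.0250] v=[-1.5000]
Step 2: x=[5.3336] v=[-2.7656]
Step 3: x=[4.4338] v=[-3.5991]
Step 4: x=[3.4663] v=[-3.8702]
Step 5: x=[2.5822] v=[-3.5366]
Step 6: x=[1.9196] v=[-2.6505]
Step 7: x=[1.5820] v=[-1.3503]
Step 8: x=[1.6223] v=[0.1610]
First v>=0 after going negative at step 8, time=2.0000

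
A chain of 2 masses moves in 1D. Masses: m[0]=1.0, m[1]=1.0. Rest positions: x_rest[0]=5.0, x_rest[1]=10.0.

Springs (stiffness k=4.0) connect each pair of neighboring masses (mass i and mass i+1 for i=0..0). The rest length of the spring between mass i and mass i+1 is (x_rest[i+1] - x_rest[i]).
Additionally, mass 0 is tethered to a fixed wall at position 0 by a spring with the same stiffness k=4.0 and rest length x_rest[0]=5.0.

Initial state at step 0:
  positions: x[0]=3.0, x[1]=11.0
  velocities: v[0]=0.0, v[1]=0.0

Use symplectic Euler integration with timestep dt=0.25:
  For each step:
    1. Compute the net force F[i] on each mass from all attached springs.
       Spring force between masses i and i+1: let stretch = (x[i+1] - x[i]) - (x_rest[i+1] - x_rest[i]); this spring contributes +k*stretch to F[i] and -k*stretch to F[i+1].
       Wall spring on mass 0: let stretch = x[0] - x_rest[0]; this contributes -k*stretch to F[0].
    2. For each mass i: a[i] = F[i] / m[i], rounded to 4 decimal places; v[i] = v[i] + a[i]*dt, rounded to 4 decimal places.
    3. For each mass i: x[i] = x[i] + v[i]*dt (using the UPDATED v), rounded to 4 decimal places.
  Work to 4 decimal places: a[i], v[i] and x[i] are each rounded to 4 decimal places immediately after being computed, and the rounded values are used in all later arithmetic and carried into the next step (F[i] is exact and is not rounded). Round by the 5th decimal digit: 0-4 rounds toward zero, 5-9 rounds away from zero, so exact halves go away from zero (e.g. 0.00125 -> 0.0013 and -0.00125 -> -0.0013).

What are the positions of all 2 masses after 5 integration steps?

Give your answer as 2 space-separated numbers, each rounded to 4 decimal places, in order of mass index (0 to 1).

Step 0: x=[3.0000 11.0000] v=[0.0000 0.0000]
Step 1: x=[4.2500 10.2500] v=[5.0000 -3.0000]
Step 2: x=[5.9375 9.2500] v=[6.7500 -4.0000]
Step 3: x=[6.9688 8.6719] v=[4.1250 -2.3125]
Step 4: x=[6.6836 8.9180] v=[-1.1407 0.9844]
Step 5: x=[5.2861 9.8555] v=[-5.5899 3.7500]

Answer: 5.2861 9.8555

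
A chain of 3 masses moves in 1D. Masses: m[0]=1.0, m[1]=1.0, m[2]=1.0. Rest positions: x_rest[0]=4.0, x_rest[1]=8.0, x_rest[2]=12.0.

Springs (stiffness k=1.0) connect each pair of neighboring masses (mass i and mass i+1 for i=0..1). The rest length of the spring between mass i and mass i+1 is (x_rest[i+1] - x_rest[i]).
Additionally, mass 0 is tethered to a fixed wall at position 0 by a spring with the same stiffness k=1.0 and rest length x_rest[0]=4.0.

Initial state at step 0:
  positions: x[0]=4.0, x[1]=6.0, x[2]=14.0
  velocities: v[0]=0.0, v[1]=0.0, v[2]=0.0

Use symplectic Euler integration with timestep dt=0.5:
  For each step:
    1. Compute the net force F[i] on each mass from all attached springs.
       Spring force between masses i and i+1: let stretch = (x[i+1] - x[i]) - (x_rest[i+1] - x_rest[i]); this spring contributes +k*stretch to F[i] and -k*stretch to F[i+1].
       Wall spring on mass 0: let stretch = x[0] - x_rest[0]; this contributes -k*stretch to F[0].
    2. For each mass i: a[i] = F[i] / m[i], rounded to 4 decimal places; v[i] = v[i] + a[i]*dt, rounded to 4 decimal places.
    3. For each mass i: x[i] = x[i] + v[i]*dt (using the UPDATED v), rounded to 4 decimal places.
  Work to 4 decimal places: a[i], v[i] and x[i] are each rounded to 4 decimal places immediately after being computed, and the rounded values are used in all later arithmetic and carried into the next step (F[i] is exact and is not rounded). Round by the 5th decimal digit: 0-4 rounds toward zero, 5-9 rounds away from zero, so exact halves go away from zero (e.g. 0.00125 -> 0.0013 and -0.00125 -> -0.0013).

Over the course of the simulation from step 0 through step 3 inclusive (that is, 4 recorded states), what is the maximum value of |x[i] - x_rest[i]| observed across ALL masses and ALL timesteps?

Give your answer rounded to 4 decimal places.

Step 0: x=[4.0000 6.0000 14.0000] v=[0.0000 0.0000 0.0000]
Step 1: x=[3.5000 7.5000 13.0000] v=[-1.0000 3.0000 -2.0000]
Step 2: x=[3.1250 9.3750 11.6250] v=[-0.7500 3.7500 -2.7500]
Step 3: x=[3.5313 10.2500 10.6875] v=[0.8125 1.7500 -1.8750]
Max displacement = 2.2500

Answer: 2.2500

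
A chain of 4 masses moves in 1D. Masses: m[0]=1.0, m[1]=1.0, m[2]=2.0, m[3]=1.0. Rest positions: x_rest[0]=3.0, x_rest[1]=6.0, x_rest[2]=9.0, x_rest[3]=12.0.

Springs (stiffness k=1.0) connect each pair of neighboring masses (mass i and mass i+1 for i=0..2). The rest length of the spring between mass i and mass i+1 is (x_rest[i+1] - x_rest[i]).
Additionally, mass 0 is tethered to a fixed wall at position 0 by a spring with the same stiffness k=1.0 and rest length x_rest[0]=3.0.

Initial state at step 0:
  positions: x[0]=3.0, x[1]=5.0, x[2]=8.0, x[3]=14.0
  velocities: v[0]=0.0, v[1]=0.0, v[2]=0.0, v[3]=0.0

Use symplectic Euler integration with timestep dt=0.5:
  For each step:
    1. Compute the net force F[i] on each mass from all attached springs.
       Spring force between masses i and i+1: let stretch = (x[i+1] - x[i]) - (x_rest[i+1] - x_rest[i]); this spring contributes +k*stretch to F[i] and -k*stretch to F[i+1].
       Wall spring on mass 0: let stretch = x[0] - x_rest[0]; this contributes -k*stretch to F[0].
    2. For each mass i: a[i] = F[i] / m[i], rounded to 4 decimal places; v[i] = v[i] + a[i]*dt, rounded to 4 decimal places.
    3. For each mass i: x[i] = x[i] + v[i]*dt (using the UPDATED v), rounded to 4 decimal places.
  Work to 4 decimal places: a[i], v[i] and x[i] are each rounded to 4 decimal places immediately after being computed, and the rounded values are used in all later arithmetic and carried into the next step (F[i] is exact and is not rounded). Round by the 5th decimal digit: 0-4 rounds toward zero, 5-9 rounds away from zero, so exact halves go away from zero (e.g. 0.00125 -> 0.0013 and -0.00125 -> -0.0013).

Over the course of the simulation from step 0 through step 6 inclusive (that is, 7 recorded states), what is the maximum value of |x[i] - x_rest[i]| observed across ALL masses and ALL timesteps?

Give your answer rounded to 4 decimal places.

Answer: 2.0984

Derivation:
Step 0: x=[3.0000 5.0000 8.0000 14.0000] v=[0.0000 0.0000 0.0000 0.0000]
Step 1: x=[2.7500 5.2500 8.3750 13.2500] v=[-0.5000 0.5000 0.7500 -1.5000]
Step 2: x=[2.4375 5.6563 8.9688 12.0313] v=[-0.6250 0.8125 1.1875 -2.4375]
Step 3: x=[2.3203 6.0860 9.5313 10.7969] v=[-0.2344 0.8594 1.1250 -2.4688]
Step 4: x=[2.5645 6.4356 9.8214 9.9961] v=[0.4883 0.6992 0.5801 -1.6016]
Step 5: x=[3.1353 6.6639 9.7101 9.9016] v=[1.1416 0.4566 -0.2227 -0.1890]
Step 6: x=[3.8045 6.7716 9.2419 10.5093] v=[1.3383 0.2154 -0.9364 1.2153]
Max displacement = 2.0984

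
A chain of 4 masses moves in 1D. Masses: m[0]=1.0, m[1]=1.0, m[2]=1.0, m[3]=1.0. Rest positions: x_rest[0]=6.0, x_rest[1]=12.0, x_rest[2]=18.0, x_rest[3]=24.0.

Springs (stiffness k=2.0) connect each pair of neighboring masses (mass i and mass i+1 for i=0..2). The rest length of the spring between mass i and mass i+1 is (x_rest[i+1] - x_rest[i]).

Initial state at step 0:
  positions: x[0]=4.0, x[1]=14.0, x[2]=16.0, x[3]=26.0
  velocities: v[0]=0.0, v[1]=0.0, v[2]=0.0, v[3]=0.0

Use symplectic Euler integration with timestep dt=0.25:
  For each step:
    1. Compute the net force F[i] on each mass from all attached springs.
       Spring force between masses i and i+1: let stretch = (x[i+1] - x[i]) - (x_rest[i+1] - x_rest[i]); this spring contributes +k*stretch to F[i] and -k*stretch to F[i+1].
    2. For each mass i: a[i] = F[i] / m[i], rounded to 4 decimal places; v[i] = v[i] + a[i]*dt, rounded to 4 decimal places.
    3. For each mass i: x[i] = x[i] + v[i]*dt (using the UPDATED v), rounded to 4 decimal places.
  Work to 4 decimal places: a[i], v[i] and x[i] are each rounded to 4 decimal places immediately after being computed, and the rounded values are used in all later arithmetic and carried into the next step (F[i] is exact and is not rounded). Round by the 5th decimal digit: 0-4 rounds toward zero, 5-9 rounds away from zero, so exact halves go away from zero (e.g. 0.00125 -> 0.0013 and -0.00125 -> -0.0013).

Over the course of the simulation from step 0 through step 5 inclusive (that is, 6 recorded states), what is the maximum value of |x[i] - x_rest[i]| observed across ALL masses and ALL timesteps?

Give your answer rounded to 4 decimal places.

Answer: 2.6699

Derivation:
Step 0: x=[4.0000 14.0000 16.0000 26.0000] v=[0.0000 0.0000 0.0000 0.0000]
Step 1: x=[4.5000 13.0000 17.0000 25.5000] v=[2.0000 -4.0000 4.0000 -2.0000]
Step 2: x=[5.3125 11.4375 18.5625 24.6875] v=[3.2500 -6.2500 6.2500 -3.2500]
Step 3: x=[6.1406 10.0000 20.0000 23.8594] v=[3.3125 -5.7500 5.7500 -3.3125]
Step 4: x=[6.7012 9.3301 20.6699 23.2989] v=[2.2422 -2.6797 2.6797 -2.2422]
Step 5: x=[6.8404 9.7491 20.2510 23.1597] v=[0.5567 1.6758 -1.6757 -0.5567]
Max displacement = 2.6699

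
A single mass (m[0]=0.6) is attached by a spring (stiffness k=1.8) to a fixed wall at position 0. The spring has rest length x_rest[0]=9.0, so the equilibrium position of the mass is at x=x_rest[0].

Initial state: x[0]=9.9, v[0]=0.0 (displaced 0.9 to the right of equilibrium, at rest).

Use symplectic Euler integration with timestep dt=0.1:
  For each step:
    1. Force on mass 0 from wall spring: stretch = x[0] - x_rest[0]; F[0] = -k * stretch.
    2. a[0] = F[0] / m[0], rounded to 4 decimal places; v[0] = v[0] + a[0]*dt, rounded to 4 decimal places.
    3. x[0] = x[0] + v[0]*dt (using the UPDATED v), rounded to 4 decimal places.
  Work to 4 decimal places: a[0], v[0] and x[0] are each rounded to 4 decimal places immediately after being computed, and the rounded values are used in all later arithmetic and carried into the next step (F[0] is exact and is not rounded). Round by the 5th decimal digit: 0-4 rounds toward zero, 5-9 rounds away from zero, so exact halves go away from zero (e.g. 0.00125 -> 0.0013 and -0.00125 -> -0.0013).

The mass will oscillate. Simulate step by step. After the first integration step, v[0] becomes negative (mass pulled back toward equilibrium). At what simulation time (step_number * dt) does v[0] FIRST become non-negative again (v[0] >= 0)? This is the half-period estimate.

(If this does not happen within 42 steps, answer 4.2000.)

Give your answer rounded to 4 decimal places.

Step 0: x=[9.9000] v=[0.0000]
Step 1: x=[9.8730] v=[-0.2700]
Step 2: x=[9.8198] v=[-0.5319]
Step 3: x=[9.7420] v=[-0.7778]
Step 4: x=[9.6420] v=[-1.0004]
Step 5: x=[9.5227] v=[-1.1930]
Step 6: x=[9.3877] v=[-1.3498]
Step 7: x=[9.2411] v=[-1.4661]
Step 8: x=[9.0873] v=[-1.5384]
Step 9: x=[8.9308] v=[-1.5646]
Step 10: x=[8.7764] v=[-1.5438]
Step 11: x=[8.6287] v=[-1.4767]
Step 12: x=[8.4922] v=[-1.3653]
Step 13: x=[8.3709] v=[-1.2130]
Step 14: x=[8.2685] v=[-1.0243]
Step 15: x=[8.1880] v=[-0.8049]
Step 16: x=[8.1319] v=[-0.5613]
Step 17: x=[8.1018] v=[-0.3009]
Step 18: x=[8.0987] v=[-0.0314]
Step 19: x=[8.1226] v=[0.2390]
First v>=0 after going negative at step 19, time=1.9000

Answer: 1.9000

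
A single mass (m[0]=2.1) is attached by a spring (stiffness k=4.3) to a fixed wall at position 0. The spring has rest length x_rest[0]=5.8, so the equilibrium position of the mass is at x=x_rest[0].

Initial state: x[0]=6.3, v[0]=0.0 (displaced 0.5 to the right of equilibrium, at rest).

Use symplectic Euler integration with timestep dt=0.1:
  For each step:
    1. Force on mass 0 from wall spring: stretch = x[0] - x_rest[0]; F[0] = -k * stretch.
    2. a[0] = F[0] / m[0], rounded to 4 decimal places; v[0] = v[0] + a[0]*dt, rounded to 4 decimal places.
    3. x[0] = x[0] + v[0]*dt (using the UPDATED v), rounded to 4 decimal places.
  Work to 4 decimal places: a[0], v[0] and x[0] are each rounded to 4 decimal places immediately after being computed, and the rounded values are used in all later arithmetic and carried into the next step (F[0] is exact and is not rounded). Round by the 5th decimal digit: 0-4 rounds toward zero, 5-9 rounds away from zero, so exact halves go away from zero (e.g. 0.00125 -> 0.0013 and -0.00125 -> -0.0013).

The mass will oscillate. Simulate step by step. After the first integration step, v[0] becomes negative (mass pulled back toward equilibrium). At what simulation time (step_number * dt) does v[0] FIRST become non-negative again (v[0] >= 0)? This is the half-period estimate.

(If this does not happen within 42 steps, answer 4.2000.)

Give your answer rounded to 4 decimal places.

Step 0: x=[6.3000] v=[0.0000]
Step 1: x=[6.2898] v=[-0.1024]
Step 2: x=[6.2695] v=[-0.2027]
Step 3: x=[6.2396] v=[-0.2988]
Step 4: x=[6.2007] v=[-0.3888]
Step 5: x=[6.1536] v=[-0.4709]
Step 6: x=[6.0993] v=[-0.5433]
Step 7: x=[6.0388] v=[-0.6046]
Step 8: x=[5.9735] v=[-0.6535]
Step 9: x=[5.9046] v=[-0.6890]
Step 10: x=[5.8336] v=[-0.7104]
Step 11: x=[5.7619] v=[-0.7173]
Step 12: x=[5.6910] v=[-0.7095]
Step 13: x=[5.6223] v=[-0.6872]
Step 14: x=[5.5572] v=[-0.6508]
Step 15: x=[5.4971] v=[-0.6011]
Step 16: x=[5.4432] v=[-0.5391]
Step 17: x=[5.3966] v=[-0.4660]
Step 18: x=[5.3583] v=[-0.3834]
Step 19: x=[5.3290] v=[-0.2930]
Step 20: x=[5.3093] v=[-0.1966]
Step 21: x=[5.2997] v=[-0.0961]
Step 22: x=[5.3003] v=[0.0063]
First v>=0 after going negative at step 22, time=2.2000

Answer: 2.2000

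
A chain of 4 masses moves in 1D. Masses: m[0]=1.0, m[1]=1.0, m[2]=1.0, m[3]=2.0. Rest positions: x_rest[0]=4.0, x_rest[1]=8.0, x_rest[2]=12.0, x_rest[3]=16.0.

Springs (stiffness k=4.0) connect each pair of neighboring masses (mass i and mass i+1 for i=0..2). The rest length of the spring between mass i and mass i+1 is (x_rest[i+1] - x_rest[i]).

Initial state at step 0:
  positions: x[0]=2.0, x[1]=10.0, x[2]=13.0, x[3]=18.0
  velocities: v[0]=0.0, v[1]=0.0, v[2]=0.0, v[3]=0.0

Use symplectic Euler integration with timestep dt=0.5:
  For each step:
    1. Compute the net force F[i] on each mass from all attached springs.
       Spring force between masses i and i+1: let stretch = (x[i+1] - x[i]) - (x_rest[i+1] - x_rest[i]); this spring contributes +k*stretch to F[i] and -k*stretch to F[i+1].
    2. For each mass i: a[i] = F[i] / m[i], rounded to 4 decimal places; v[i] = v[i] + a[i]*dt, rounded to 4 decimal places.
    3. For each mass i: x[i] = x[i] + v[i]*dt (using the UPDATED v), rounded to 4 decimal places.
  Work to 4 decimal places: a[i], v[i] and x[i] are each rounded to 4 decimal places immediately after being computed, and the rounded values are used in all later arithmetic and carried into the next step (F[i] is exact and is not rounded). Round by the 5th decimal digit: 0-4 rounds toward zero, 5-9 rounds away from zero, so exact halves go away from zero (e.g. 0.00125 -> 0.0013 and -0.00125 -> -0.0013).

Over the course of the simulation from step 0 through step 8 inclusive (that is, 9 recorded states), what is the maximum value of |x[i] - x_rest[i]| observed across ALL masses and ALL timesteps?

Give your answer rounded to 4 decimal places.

Step 0: x=[2.0000 10.0000 13.0000 18.0000] v=[0.0000 0.0000 0.0000 0.0000]
Step 1: x=[6.0000 5.0000 15.0000 17.5000] v=[8.0000 -10.0000 4.0000 -1.0000]
Step 2: x=[5.0000 11.0000 9.5000 17.7500] v=[-2.0000 12.0000 -11.0000 0.5000]
Step 3: x=[6.0000 9.5000 13.7500 15.8750] v=[2.0000 -3.0000 8.5000 -3.7500]
Step 4: x=[6.5000 8.7500 15.8750 14.9375] v=[1.0000 -1.5000 4.2500 -1.8750]
Step 5: x=[5.2500 12.8750 9.9375 16.4688] v=[-2.5000 8.2500 -11.8750 3.0625]
Step 6: x=[7.6250 6.4375 13.4688 16.7344] v=[4.7500 -12.8750 7.0626 0.5312]
Step 7: x=[4.8125 8.2188 13.2344 17.3672] v=[-5.6250 3.5626 -0.4688 1.2656]
Step 8: x=[1.4063 11.6094 12.1172 17.9336] v=[-6.8124 6.7812 -2.2344 1.1328]
Max displacement = 4.8750

Answer: 4.8750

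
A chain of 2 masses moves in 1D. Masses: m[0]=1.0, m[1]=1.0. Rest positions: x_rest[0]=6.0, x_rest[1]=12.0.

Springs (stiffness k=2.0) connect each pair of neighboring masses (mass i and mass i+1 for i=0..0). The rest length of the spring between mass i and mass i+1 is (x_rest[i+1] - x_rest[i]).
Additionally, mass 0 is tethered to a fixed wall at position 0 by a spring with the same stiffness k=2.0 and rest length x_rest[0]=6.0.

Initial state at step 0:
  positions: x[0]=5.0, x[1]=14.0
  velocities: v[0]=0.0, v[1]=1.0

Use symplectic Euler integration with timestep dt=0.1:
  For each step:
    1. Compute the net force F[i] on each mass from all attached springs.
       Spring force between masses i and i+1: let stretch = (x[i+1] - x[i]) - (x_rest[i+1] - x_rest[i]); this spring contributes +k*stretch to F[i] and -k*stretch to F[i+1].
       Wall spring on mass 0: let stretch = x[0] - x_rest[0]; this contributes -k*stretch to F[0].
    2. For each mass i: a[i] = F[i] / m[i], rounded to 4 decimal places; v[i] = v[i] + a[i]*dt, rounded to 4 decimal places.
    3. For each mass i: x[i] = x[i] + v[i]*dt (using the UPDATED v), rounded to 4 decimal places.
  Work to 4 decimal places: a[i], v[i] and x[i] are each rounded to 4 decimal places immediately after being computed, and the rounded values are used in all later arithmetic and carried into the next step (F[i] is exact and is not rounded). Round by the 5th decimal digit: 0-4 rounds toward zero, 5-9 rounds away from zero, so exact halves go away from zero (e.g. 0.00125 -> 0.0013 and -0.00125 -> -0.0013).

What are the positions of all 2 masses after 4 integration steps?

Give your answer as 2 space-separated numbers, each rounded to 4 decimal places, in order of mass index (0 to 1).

Answer: 5.7549 13.8214

Derivation:
Step 0: x=[5.0000 14.0000] v=[0.0000 1.0000]
Step 1: x=[5.0800 14.0400] v=[0.8000 0.4000]
Step 2: x=[5.2376 14.0208] v=[1.5760 -0.1920]
Step 3: x=[5.4661 13.9459] v=[2.2851 -0.7486]
Step 4: x=[5.7549 13.8214] v=[2.8878 -1.2446]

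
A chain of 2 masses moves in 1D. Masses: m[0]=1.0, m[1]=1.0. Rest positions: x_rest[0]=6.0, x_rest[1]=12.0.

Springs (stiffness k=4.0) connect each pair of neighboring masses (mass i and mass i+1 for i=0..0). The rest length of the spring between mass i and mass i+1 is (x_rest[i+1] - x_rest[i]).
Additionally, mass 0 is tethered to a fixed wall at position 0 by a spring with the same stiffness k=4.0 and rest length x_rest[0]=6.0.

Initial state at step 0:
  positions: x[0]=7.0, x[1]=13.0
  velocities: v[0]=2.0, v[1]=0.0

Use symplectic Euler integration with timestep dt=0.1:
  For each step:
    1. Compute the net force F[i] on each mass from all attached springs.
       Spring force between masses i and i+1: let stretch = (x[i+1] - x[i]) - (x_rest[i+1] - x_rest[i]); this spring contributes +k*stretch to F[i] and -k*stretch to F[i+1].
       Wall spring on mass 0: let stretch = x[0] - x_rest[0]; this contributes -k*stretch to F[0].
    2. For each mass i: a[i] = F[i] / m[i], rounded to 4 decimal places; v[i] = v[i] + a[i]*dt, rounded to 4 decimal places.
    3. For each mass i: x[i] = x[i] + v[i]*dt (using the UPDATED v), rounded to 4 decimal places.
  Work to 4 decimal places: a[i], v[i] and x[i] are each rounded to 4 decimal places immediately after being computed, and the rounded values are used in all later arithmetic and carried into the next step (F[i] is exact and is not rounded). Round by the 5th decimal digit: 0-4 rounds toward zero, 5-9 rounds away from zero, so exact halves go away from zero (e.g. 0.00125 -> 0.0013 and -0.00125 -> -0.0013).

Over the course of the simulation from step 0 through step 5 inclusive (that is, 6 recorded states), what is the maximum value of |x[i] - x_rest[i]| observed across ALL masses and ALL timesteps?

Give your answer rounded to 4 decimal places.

Answer: 1.3133

Derivation:
Step 0: x=[7.0000 13.0000] v=[2.0000 0.0000]
Step 1: x=[7.1600 13.0000] v=[1.6000 0.0000]
Step 2: x=[7.2672 13.0064] v=[1.0720 0.0640]
Step 3: x=[7.3133 13.0232] v=[0.4608 0.1683]
Step 4: x=[7.2952 13.0516] v=[-0.1806 0.2843]
Step 5: x=[7.2156 13.0898] v=[-0.7961 0.3817]
Max displacement = 1.3133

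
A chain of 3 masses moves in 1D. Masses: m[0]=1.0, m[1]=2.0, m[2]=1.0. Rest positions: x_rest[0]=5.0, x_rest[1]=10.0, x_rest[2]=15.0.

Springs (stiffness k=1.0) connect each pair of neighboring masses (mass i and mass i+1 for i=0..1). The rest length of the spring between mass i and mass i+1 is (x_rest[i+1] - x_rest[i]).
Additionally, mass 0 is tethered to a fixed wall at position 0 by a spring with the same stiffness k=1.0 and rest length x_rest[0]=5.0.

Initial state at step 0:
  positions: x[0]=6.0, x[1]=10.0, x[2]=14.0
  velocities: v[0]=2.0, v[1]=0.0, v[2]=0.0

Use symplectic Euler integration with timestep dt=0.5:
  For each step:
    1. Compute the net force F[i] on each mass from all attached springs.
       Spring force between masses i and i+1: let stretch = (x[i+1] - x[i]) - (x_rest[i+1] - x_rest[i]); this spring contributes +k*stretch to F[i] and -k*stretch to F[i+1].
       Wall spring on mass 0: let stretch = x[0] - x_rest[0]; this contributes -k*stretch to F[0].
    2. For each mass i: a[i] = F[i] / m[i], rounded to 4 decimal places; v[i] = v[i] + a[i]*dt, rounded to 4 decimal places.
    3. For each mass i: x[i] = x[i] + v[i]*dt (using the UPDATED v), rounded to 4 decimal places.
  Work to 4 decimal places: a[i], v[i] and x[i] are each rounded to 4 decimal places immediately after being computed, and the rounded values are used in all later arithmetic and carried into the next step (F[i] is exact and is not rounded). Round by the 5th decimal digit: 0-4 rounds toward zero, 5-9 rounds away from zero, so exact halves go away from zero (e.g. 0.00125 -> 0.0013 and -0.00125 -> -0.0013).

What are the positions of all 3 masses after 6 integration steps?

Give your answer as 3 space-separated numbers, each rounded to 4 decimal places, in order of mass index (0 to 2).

Answer: 3.9979 10.5471 16.5640

Derivation:
Step 0: x=[6.0000 10.0000 14.0000] v=[2.0000 0.0000 0.0000]
Step 1: x=[6.5000 10.0000 14.2500] v=[1.0000 0.0000 0.5000]
Step 2: x=[6.2500 10.0938 14.6875] v=[-0.5000 0.1875 0.8750]
Step 3: x=[5.3985 10.2813 15.2266] v=[-1.7031 0.3750 1.0782]
Step 4: x=[4.4180 10.4767 15.7794] v=[-1.9610 0.3907 1.1056]
Step 5: x=[3.8477 10.5776 16.2566] v=[-1.1407 0.2017 0.9543]
Step 6: x=[3.9979 10.5471 16.5640] v=[0.3004 -0.0611 0.6148]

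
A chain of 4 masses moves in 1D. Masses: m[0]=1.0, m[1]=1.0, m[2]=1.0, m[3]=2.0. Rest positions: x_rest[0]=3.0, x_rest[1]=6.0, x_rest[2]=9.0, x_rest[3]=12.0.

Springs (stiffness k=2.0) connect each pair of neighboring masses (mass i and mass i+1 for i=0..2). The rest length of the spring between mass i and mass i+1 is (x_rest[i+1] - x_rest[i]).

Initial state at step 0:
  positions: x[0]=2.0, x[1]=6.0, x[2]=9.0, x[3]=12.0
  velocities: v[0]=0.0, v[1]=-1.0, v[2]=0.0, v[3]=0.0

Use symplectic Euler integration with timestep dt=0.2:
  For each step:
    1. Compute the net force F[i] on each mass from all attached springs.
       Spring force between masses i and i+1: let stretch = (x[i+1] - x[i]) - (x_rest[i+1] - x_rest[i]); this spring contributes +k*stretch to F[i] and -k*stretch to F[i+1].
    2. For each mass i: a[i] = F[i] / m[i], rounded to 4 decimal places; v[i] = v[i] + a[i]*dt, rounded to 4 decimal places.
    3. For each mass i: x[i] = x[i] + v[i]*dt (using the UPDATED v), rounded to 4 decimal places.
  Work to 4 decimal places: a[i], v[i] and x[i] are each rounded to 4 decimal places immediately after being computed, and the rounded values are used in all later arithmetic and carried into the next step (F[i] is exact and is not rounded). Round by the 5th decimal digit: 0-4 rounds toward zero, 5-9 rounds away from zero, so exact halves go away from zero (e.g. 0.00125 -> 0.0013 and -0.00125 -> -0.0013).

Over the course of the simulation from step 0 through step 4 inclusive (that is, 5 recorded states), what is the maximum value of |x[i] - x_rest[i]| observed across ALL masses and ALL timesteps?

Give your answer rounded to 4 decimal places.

Answer: 1.0672

Derivation:
Step 0: x=[2.0000 6.0000 9.0000 12.0000] v=[0.0000 -1.0000 0.0000 0.0000]
Step 1: x=[2.0800 5.7200 9.0000 12.0000] v=[0.4000 -1.4000 0.0000 0.0000]
Step 2: x=[2.2112 5.4112 8.9776 12.0000] v=[0.6560 -1.5440 -0.1120 0.0000]
Step 3: x=[2.3584 5.1317 8.9117 11.9991] v=[0.7360 -1.3974 -0.3296 -0.0045]
Step 4: x=[2.4875 4.9328 8.7904 11.9947] v=[0.6453 -0.9947 -0.6066 -0.0220]
Max displacement = 1.0672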